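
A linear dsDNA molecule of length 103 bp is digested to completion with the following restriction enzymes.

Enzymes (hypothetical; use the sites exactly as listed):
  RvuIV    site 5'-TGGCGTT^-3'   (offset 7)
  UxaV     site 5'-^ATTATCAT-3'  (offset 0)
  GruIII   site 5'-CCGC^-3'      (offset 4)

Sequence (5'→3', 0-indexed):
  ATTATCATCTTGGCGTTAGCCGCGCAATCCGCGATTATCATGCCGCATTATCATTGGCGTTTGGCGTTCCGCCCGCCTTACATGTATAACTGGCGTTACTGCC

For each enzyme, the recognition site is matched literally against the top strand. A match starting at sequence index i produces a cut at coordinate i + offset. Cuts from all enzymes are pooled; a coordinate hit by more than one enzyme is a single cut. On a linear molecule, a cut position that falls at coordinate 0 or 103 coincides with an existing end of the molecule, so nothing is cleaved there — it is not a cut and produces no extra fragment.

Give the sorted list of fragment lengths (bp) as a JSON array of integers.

[1,4,4,6,6,7,9,13,15,17,21]

Site scan:
  RvuIV (TGGCGTT, off=7): starts [10, 54, 61, 90] → cuts [17, 61, 68, 97]
  UxaV (ATTATCAT, off=0): starts [0, 33, 46] → cuts [33, 46] (position 0 is a terminus of the linear molecule — no cut)
  GruIII (CCGC, off=4): starts [19, 28, 42, 68, 72] → cuts [23, 32, 46, 72, 76]

Pooled cuts: [17, 23, 32, 33, 46, 61, 68, 72, 76, 97]

Fragment lengths:
  [0,17): 17 bp
  [17,23): 6 bp
  [23,32): 9 bp
  [32,33): 1 bp
  [33,46): 13 bp
  [46,61): 15 bp
  [61,68): 7 bp
  [68,72): 4 bp
  [72,76): 4 bp
  [76,97): 21 bp
  [97,103): 6 bp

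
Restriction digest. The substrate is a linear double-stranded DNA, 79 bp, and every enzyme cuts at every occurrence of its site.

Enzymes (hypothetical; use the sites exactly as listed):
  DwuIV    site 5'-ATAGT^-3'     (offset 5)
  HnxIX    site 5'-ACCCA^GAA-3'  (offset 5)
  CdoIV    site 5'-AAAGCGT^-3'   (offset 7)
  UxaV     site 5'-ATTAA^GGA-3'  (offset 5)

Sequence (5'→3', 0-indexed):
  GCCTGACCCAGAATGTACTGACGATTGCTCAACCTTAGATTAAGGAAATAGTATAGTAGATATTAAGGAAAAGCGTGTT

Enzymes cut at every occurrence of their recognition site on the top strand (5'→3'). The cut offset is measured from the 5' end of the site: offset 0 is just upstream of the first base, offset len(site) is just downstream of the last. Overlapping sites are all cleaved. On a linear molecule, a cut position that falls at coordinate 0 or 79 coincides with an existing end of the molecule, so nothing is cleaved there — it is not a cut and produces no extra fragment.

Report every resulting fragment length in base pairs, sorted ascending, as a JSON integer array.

Per-enzyme occurrences:
  DwuIV (ATAGT, off=5): starts [47, 52] → cuts [52, 57]
  HnxIX (ACCCAGAA, off=5): starts [5] → cuts [10]
  CdoIV (AAAGCGT, off=7): starts [69] → cuts [76]
  UxaV (ATTAAGGA, off=5): starts [38, 61] → cuts [43, 66]

Pooled cuts: [10, 43, 52, 57, 66, 76]

Fragments:
  [0,10): 10 bp
  [10,43): 33 bp
  [43,52): 9 bp
  [52,57): 5 bp
  [57,66): 9 bp
  [66,76): 10 bp
  [76,79): 3 bp

[3,5,9,9,10,10,33]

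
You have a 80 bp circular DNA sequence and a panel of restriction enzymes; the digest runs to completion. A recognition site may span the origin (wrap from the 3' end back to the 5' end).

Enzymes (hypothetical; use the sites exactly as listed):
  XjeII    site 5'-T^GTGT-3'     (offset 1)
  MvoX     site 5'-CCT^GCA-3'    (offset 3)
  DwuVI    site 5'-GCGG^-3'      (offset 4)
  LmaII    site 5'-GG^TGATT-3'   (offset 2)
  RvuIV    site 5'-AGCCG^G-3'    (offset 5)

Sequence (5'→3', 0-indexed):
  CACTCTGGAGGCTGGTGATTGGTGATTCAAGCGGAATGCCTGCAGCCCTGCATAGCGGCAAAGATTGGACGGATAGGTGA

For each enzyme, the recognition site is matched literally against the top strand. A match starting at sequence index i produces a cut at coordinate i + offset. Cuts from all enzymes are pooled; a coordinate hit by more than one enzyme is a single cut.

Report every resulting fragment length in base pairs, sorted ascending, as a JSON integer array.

[7,7,8,9,12,37]

Scan for sites:
  XjeII (TGTGT, off=1): no sites
  MvoX CCTGCA/3: at [38, 46] ⇒ [41, 49]
  DwuVI GCGG/4: at [30, 54] ⇒ [34, 58]
  LmaII GGTGATT/2: at [13, 20] ⇒ [15, 22]
  RvuIV (AGCCGG, off=5): no sites

All cut coordinates (distinct, sorted): [15, 22, 34, 41, 49, 58]

Fragments:
  15→22: 7 bp
  22→34: 12 bp
  34→41: 7 bp
  41→49: 8 bp
  49→58: 9 bp
  58→15 (wrap): 80-58+15 = 37 bp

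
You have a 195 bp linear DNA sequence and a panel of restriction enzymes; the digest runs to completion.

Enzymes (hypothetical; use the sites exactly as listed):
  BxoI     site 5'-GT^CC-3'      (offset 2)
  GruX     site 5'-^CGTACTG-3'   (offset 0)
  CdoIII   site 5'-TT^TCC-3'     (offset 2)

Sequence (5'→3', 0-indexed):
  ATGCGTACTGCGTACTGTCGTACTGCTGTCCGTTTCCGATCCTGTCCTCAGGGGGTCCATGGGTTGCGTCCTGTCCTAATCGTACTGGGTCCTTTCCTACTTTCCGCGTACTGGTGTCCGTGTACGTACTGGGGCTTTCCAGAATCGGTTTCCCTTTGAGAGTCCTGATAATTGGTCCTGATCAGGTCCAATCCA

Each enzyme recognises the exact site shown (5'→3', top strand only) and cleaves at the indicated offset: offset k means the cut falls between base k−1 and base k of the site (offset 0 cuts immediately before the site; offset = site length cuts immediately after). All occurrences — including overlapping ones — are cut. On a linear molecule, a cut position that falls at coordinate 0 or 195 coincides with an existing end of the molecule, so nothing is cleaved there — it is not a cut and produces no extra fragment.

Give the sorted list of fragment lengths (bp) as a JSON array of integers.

[3,4,4,5,5,6,7,7,8,8,8,10,11,11,11,11,11,13,13,13,13,13]

Site scan:
  BxoI (GTCC, off=2): starts [27, 43, 54, 67, 72, 88, 115, 161, 174, 185] → cuts [29, 45, 56, 69, 74, 90, 117, 163, 176, 187]
  GruX (CGTACTG, off=0): starts [3, 10, 18, 80, 106, 124] → cuts [3, 10, 18, 80, 106, 124]
  CdoIII (TTTCC, off=2): starts [32, 92, 100, 135, 148] → cuts [34, 94, 102, 137, 150]

Pooled cuts: [3, 10, 18, 29, 34, 45, 56, 69, 74, 80, 90, 94, 102, 106, 117, 124, 137, 150, 163, 176, 187]

Fragments:
  [0,3): 3 bp
  [3,10): 7 bp
  [10,18): 8 bp
  [18,29): 11 bp
  [29,34): 5 bp
  [34,45): 11 bp
  [45,56): 11 bp
  [56,69): 13 bp
  [69,74): 5 bp
  [74,80): 6 bp
  [80,90): 10 bp
  [90,94): 4 bp
  [94,102): 8 bp
  [102,106): 4 bp
  [106,117): 11 bp
  [117,124): 7 bp
  [124,137): 13 bp
  [137,150): 13 bp
  [150,163): 13 bp
  [163,176): 13 bp
  [176,187): 11 bp
  [187,195): 8 bp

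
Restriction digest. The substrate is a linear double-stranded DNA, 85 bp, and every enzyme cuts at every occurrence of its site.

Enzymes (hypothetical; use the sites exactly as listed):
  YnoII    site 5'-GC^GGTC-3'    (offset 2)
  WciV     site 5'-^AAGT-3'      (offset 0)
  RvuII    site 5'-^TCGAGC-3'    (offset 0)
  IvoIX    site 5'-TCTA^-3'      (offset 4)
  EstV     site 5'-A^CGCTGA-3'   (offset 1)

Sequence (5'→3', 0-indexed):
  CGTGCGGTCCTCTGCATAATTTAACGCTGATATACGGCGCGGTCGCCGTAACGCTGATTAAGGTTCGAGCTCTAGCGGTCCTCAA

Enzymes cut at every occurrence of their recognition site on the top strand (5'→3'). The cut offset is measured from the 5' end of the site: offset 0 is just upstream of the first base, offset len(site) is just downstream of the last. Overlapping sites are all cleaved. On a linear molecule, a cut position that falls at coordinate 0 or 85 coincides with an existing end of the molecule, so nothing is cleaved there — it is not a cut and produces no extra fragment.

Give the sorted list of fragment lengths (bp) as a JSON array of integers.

Scan for sites:
  YnoII (GCGGTC, off=2): starts [3, 38, 74] → cuts [5, 40, 76]
  WciV (AAGT, off=0): no sites
  RvuII (TCGAGC, off=0): starts [64] → cuts [64]
  IvoIX (TCTA, off=4): starts [70] → cuts [74]
  EstV (ACGCTGA, off=1): starts [23, 50] → cuts [24, 51]

Pooled cuts: [5, 24, 40, 51, 64, 74, 76]

Fragments:
  [0,5): 5 bp
  [5,24): 19 bp
  [24,40): 16 bp
  [40,51): 11 bp
  [51,64): 13 bp
  [64,74): 10 bp
  [74,76): 2 bp
  [76,85): 9 bp

[2,5,9,10,11,13,16,19]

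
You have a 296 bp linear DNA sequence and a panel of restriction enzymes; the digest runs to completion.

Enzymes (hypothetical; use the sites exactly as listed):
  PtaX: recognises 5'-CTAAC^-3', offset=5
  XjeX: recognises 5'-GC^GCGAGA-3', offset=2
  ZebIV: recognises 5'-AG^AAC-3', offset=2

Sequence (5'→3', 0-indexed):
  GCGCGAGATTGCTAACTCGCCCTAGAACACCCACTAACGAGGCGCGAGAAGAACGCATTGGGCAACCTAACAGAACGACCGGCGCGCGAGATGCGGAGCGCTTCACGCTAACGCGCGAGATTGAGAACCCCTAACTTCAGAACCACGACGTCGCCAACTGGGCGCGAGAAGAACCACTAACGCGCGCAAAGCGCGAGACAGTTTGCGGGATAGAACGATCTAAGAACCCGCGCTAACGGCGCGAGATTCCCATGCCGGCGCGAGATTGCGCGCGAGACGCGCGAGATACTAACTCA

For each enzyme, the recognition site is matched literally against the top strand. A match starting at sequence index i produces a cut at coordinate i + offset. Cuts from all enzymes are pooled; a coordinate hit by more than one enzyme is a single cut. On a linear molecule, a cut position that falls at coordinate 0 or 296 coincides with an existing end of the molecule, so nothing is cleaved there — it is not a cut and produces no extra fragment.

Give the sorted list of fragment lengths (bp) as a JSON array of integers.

Scan for sites:
  PtaX (CTAAC, off=5): starts [11, 33, 66, 107, 130, 176, 232, 288] → cuts [16, 38, 71, 112, 135, 181, 237, 293]
  XjeX (GCGCGAGA, off=2): starts [0, 41, 83, 112, 161, 190, 238, 257, 269, 278] → cuts [2, 43, 85, 114, 163, 192, 240, 259, 271, 280]
  ZebIV (AGAAC, off=2): starts [23, 49, 71, 123, 138, 169, 211, 222] → cuts [25, 51, 73, 125, 140, 171, 213, 224]

All cut coordinates (distinct, sorted): [2, 16, 25, 38, 43, 51, 71, 73, 85, 112, 114, 125, 135, 140, 163, 171, 181, 192, 213, 224, 237, 240, 259, 271, 280, 293]

Fragments:
  [0,2): 2 bp
  [2,16): 14 bp
  [16,25): 9 bp
  [25,38): 13 bp
  [38,43): 5 bp
  [43,51): 8 bp
  [51,71): 20 bp
  [71,73): 2 bp
  [73,85): 12 bp
  [85,112): 27 bp
  [112,114): 2 bp
  [114,125): 11 bp
  [125,135): 10 bp
  [135,140): 5 bp
  [140,163): 23 bp
  [163,171): 8 bp
  [171,181): 10 bp
  [181,192): 11 bp
  [192,213): 21 bp
  [213,224): 11 bp
  [224,237): 13 bp
  [237,240): 3 bp
  [240,259): 19 bp
  [259,271): 12 bp
  [271,280): 9 bp
  [280,293): 13 bp
  [293,296): 3 bp

[2,2,2,3,3,5,5,8,8,9,9,10,10,11,11,11,12,12,13,13,13,14,19,20,21,23,27]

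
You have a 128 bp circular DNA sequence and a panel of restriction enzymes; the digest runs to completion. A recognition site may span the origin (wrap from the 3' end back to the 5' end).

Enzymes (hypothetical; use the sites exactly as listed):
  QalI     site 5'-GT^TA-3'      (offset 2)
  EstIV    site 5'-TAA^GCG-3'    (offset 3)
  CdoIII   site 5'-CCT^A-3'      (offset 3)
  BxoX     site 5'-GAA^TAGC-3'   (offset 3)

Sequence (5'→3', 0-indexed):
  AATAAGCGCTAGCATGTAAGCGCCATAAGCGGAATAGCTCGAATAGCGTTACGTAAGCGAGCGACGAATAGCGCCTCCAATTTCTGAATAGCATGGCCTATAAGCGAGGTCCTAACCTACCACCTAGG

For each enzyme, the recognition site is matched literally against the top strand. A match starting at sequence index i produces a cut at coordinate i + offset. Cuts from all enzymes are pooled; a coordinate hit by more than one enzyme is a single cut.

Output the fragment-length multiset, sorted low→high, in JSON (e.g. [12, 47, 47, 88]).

[4,5,6,6,7,7,8,9,9,10,11,12,14,20]

Site scan:
  QalI GTTA/2: at [47] ⇒ [49]
  EstIV TAAGCG/3: at [2, 16, 25, 53, 100] ⇒ [5, 19, 28, 56, 103]
  CdoIII CCTA/3: at [96, 110, 115, 122] ⇒ [99, 113, 118, 125]
  BxoX GAATAGC/3: at [31, 40, 65, 85] ⇒ [34, 43, 68, 88]

All cut coordinates (distinct, sorted): [5, 19, 28, 34, 43, 49, 56, 68, 88, 99, 103, 113, 118, 125]

Fragments:
  5→19: 14 bp
  19→28: 9 bp
  28→34: 6 bp
  34→43: 9 bp
  43→49: 6 bp
  49→56: 7 bp
  56→68: 12 bp
  68→88: 20 bp
  88→99: 11 bp
  99→103: 4 bp
  103→113: 10 bp
  113→118: 5 bp
  118→125: 7 bp
  125→5 (wrap): 128-125+5 = 8 bp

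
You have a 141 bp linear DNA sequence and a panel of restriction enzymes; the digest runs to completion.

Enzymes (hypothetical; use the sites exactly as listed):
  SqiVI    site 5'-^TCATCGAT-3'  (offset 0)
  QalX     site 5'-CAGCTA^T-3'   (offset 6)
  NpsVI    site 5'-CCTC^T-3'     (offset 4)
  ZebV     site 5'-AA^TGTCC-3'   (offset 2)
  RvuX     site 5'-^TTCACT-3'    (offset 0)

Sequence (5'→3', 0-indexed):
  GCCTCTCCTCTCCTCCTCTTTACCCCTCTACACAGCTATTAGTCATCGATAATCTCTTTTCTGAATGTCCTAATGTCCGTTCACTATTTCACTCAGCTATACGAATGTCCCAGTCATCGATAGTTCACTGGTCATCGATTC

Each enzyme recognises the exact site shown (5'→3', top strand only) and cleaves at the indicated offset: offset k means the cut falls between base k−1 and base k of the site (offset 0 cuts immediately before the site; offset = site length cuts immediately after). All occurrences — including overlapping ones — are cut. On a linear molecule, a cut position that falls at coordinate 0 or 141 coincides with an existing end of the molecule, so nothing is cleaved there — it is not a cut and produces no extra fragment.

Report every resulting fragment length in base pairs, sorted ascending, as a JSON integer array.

Scan for sites:
  SqiVI TCATCGAT/0: at [42, 113, 131] ⇒ [42, 113, 131]
  QalX CAGCTAT/6: at [32, 93] ⇒ [38, 99]
  NpsVI CCTCT/4: at [1, 6, 14, 24] ⇒ [5, 10, 18, 28]
  ZebV AATGTCC/2: at [63, 71, 103] ⇒ [65, 73, 105]
  RvuX TTCACT/0: at [79, 87, 123] ⇒ [79, 87, 123]

All cut coordinates (distinct, sorted): [5, 10, 18, 28, 38, 42, 65, 73, 79, 87, 99, 105, 113, 123, 131]

Fragments:
  [0,5): 5 bp
  [5,10): 5 bp
  [10,18): 8 bp
  [18,28): 10 bp
  [28,38): 10 bp
  [38,42): 4 bp
  [42,65): 23 bp
  [65,73): 8 bp
  [73,79): 6 bp
  [79,87): 8 bp
  [87,99): 12 bp
  [99,105): 6 bp
  [105,113): 8 bp
  [113,123): 10 bp
  [123,131): 8 bp
  [131,141): 10 bp

[4,5,5,6,6,8,8,8,8,8,10,10,10,10,12,23]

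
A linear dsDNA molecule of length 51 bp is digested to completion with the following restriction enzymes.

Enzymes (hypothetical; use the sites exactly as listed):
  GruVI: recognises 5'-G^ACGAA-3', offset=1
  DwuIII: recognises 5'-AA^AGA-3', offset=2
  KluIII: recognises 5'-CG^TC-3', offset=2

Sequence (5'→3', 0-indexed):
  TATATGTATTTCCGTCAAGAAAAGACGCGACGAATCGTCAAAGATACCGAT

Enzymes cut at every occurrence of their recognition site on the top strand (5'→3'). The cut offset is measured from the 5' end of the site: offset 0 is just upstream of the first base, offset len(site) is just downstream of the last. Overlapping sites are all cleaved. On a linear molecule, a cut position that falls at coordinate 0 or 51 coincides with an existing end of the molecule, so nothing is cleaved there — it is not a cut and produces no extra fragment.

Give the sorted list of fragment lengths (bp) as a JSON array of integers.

Scan for sites:
  GruVI (GACGAA, off=1): starts [28] → cuts [29]
  DwuIII (AAAGA, off=2): starts [20, 39] → cuts [22, 41]
  KluIII (CGTC, off=2): starts [12, 35] → cuts [14, 37]

All cut coordinates (distinct, sorted): [14, 22, 29, 37, 41]

Fragment lengths:
  [0,14): 14 bp
  [14,22): 8 bp
  [22,29): 7 bp
  [29,37): 8 bp
  [37,41): 4 bp
  [41,51): 10 bp

[4,7,8,8,10,14]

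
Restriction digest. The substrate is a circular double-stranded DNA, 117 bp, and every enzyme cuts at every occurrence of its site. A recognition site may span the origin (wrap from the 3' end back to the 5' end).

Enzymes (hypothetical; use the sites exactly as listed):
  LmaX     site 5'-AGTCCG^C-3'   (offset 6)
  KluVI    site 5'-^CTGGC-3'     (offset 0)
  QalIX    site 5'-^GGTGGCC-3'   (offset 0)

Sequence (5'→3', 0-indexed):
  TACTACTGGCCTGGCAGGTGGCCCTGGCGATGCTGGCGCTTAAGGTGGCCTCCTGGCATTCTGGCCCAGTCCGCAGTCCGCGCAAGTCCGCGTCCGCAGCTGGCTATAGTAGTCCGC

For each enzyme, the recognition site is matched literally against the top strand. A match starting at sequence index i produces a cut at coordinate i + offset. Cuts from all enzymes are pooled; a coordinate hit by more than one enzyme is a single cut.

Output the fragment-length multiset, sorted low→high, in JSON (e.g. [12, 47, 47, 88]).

Site scan:
  LmaX AGTCCGC/6: at [67, 74, 84, 110] ⇒ [73, 80, 90, 116]
  KluVI CTGGC/0: at [5, 10, 23, 32, 52, 60, 99] ⇒ [5, 10, 23, 32, 52, 60, 99]
  QalIX GGTGGCC/0: at [16, 43] ⇒ [16, 43]

Pooled cuts: [5, 10, 16, 23, 32, 43, 52, 60, 73, 80, 90, 99, 116]

Fragments:
  5→10: 5 bp
  10→16: 6 bp
  16→23: 7 bp
  23→32: 9 bp
  32→43: 11 bp
  43→52: 9 bp
  52→60: 8 bp
  60→73: 13 bp
  73→80: 7 bp
  80→90: 10 bp
  90→99: 9 bp
  99→116: 17 bp
  116→5 (wrap): 117-116+5 = 6 bp

[5,6,6,7,7,8,9,9,9,10,11,13,17]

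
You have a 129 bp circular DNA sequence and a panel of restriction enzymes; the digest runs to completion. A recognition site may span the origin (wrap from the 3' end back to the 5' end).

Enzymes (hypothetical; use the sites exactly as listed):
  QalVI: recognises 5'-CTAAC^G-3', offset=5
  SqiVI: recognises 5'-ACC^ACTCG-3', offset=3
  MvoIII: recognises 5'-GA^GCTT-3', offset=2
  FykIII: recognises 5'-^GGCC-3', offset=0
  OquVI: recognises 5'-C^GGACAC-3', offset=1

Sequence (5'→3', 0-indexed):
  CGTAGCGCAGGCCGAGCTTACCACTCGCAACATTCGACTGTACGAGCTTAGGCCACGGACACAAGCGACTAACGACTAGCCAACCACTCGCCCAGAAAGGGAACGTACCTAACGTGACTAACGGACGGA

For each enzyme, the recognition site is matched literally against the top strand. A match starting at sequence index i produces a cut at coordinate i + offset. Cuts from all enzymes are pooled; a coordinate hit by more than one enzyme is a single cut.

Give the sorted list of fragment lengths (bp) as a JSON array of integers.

Site scan:
  QalVI CTAACG/5: at [68, 108, 117] ⇒ [73, 113, 122]
  SqiVI ACCACTCG/3: at [19, 82] ⇒ [22, 85]
  MvoIII GAGCTT/2: at [13, 43] ⇒ [15, 45]
  FykIII GGCC/0: at [9, 50] ⇒ [9, 50]
  OquVI CGGACAC/1: at [55] ⇒ [56]

All cut coordinates (distinct, sorted): [9, 15, 22, 45, 50, 56, 73, 85, 113, 122]

Fragment lengths:
  9→15: 6 bp
  15→22: 7 bp
  22→45: 23 bp
  45→50: 5 bp
  50→56: 6 bp
  56→73: 17 bp
  73→85: 12 bp
  85→113: 28 bp
  113→122: 9 bp
  122→9 (wrap): 129-122+9 = 16 bp

[5,6,6,7,9,12,16,17,23,28]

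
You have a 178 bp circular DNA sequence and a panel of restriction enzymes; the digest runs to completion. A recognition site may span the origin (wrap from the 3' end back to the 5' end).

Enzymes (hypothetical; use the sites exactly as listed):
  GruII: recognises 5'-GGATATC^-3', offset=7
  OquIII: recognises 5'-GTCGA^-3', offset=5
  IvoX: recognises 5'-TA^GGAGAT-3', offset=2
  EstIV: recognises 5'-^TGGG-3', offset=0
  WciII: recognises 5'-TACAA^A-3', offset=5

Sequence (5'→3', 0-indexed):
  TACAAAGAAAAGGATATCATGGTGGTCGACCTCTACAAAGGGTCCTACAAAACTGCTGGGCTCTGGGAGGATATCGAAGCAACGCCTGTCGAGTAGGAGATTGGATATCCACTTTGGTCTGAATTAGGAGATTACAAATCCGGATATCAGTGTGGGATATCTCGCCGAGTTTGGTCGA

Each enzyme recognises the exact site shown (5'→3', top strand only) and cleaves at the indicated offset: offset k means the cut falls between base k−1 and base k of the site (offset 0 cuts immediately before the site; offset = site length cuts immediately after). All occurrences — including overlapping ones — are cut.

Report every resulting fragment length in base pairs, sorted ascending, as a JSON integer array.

[3,4,5,6,7,9,9,11,11,11,12,12,13,14,17,17,17]

Site scan:
  GruII GGATATC/7: at [11, 68, 102, 141, 154] ⇒ [18, 75, 109, 148, 161]
  OquIII GTCGA/5: at [24, 87, 173] ⇒ [0, 29, 92]
  IvoX TAGGAGAT/2: at [93, 124] ⇒ [95, 126]
  EstIV TGGG/0: at [56, 63, 152] ⇒ [56, 63, 152]
  WciII TACAAA/5: at [0, 33, 45, 132] ⇒ [5, 38, 50, 137]

Pooled cuts: [0, 5, 18, 29, 38, 50, 56, 63, 75, 92, 95, 109, 126, 137, 148, 152, 161]

Fragment lengths:
  0→5: 5 bp
  5→18: 13 bp
  18→29: 11 bp
  29→38: 9 bp
  38→50: 12 bp
  50→56: 6 bp
  56→63: 7 bp
  63→75: 12 bp
  75→92: 17 bp
  92→95: 3 bp
  95→109: 14 bp
  109→126: 17 bp
  126→137: 11 bp
  137→148: 11 bp
  148→152: 4 bp
  152→161: 9 bp
  161→0 (wrap): 178-161+0 = 17 bp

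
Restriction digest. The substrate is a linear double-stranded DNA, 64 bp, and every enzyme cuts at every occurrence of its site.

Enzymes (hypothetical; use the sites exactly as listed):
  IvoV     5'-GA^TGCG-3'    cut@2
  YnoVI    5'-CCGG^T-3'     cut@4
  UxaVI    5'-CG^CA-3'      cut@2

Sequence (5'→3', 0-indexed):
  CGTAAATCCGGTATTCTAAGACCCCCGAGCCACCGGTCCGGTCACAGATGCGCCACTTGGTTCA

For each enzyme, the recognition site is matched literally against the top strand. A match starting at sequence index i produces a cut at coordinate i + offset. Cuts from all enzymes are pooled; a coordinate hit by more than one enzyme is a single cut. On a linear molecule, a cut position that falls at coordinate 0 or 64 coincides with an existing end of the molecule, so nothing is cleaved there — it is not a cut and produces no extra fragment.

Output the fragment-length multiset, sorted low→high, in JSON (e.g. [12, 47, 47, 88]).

Site scan:
  IvoV GATGCG/2: at [46] ⇒ [48]
  YnoVI CCGGT/4: at [7, 32, 37] ⇒ [11, 36, 41]
  UxaVI (CGCA, off=2): no sites

Pooled cuts: [11, 36, 41, 48]

Fragments:
  [0,11): 11 bp
  [11,36): 25 bp
  [36,41): 5 bp
  [41,48): 7 bp
  [48,64): 16 bp

[5,7,11,16,25]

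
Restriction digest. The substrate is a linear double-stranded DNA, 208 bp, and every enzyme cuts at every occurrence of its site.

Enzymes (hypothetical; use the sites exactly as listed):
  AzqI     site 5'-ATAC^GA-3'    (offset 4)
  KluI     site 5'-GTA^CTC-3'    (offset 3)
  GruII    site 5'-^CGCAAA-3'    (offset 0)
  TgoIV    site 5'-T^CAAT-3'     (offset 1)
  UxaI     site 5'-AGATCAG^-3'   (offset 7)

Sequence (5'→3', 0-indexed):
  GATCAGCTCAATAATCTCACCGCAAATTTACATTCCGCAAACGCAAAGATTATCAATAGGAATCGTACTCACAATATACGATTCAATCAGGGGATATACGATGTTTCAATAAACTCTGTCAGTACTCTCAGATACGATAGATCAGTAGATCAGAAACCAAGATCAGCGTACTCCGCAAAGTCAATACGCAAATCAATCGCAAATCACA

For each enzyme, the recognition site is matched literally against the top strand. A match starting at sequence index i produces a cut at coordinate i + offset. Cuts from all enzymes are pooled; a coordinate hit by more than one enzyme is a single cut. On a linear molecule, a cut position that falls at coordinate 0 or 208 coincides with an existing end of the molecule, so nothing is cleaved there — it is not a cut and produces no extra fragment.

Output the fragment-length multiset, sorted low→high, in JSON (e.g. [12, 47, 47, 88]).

[3,4,4,4,5,6,7,7,8,8,8,10,11,11,12,12,12,13,14,15,16,18]

Per-enzyme occurrences:
  AzqI (ATACGA, off=4): starts [75, 95, 131] → cuts [79, 99, 135]
  KluI (GTACTC, off=3): starts [64, 121, 167] → cuts [67, 124, 170]
  GruII (CGCAAA, off=0): starts [20, 35, 41, 173, 186, 197] → cuts [20, 35, 41, 173, 186, 197]
  TgoIV (TCAAT, off=1): starts [7, 52, 82, 105, 180, 192] → cuts [8, 53, 83, 106, 181, 193]
  UxaI (AGATCAG, off=7): starts [138, 146, 159] → cuts [145, 153, 166]

All cut coordinates (distinct, sorted): [8, 20, 35, 41, 53, 67, 79, 83, 99, 106, 124, 135, 145, 153, 166, 170, 173, 181, 186, 193, 197]

Fragment lengths:
  [0,8): 8 bp
  [8,20): 12 bp
  [20,35): 15 bp
  [35,41): 6 bp
  [41,53): 12 bp
  [53,67): 14 bp
  [67,79): 12 bp
  [79,83): 4 bp
  [83,99): 16 bp
  [99,106): 7 bp
  [106,124): 18 bp
  [124,135): 11 bp
  [135,145): 10 bp
  [145,153): 8 bp
  [153,166): 13 bp
  [166,170): 4 bp
  [170,173): 3 bp
  [173,181): 8 bp
  [181,186): 5 bp
  [186,193): 7 bp
  [193,197): 4 bp
  [197,208): 11 bp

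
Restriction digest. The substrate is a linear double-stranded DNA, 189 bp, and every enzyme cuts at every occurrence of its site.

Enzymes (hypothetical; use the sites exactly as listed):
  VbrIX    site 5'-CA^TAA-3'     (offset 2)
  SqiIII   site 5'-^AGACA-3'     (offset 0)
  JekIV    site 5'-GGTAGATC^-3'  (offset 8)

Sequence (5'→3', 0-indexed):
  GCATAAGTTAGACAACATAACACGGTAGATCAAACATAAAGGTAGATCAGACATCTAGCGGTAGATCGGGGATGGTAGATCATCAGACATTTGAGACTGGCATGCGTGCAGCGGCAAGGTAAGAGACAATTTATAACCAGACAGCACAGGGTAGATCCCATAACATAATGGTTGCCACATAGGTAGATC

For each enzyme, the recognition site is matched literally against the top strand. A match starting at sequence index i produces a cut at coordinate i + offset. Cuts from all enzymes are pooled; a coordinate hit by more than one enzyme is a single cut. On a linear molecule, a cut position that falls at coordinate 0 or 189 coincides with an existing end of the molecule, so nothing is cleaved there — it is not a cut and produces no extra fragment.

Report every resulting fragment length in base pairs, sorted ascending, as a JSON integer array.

[3,3,3,5,5,6,8,12,14,14,15,19,19,24,39]

Per-enzyme occurrences:
  VbrIX CATAA/2: at [1, 15, 34, 158, 163] ⇒ [3, 17, 36, 160, 165]
  SqiIII AGACA/0: at [9, 48, 84, 123, 138] ⇒ [9, 48, 84, 123, 138]
  JekIV GGTAGATC/8: at [23, 40, 59, 73, 149, 181] ⇒ [31, 48, 67, 81, 157] (position 189 is a terminus of the linear molecule — no cut)

All cut coordinates (distinct, sorted): [3, 9, 17, 31, 36, 48, 67, 81, 84, 123, 138, 157, 160, 165]

Fragment lengths:
  [0,3): 3 bp
  [3,9): 6 bp
  [9,17): 8 bp
  [17,31): 14 bp
  [31,36): 5 bp
  [36,48): 12 bp
  [48,67): 19 bp
  [67,81): 14 bp
  [81,84): 3 bp
  [84,123): 39 bp
  [123,138): 15 bp
  [138,157): 19 bp
  [157,160): 3 bp
  [160,165): 5 bp
  [165,189): 24 bp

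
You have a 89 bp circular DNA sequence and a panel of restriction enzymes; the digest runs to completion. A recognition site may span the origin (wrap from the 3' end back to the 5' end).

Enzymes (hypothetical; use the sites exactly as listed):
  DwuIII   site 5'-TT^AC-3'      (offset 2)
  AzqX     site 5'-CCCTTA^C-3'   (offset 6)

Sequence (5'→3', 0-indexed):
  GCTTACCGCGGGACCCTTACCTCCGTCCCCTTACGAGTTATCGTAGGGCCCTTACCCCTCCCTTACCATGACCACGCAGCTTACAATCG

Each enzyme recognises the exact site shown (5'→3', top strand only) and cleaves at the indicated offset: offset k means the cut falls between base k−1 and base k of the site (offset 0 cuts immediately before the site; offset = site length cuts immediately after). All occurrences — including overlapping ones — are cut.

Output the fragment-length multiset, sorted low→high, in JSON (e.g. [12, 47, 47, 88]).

Site scan:
  DwuIII (TTAC, off=2): starts [2, 16, 30, 51, 62, 80] → cuts [4, 18, 32, 53, 64, 82]
  AzqX (CCCTTAC, off=6): starts [13, 27, 48, 59] → cuts [19, 33, 54, 65]

All cut coordinates (distinct, sorted): [4, 18, 19, 32, 33, 53, 54, 64, 65, 82]

Fragment lengths:
  4→18: 14 bp
  18→19: 1 bp
  19→32: 13 bp
  32→33: 1 bp
  33→53: 20 bp
  53→54: 1 bp
  54→64: 10 bp
  64→65: 1 bp
  65→82: 17 bp
  82→4 (wrap): 89-82+4 = 11 bp

[1,1,1,1,10,11,13,14,17,20]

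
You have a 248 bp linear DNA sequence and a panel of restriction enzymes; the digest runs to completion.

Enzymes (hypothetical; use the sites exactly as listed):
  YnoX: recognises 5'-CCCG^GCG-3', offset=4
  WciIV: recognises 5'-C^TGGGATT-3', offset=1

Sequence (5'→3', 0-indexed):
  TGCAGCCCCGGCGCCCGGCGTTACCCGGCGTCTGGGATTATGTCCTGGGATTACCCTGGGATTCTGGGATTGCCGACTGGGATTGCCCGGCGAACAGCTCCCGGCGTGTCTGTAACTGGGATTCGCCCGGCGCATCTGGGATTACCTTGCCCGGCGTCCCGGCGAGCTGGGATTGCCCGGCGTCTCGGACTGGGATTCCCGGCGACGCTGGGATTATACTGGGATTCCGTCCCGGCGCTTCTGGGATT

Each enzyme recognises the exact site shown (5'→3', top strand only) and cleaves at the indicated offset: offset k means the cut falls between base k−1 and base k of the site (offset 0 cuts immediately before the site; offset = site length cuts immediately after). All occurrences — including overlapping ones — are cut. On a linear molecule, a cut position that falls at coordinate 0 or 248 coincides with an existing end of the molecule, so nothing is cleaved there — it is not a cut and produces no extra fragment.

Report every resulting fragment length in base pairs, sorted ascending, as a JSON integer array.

Per-enzyme occurrences:
  YnoX CCCGGCG/4: at [6, 13, 23, 85, 99, 125, 149, 157, 175, 197, 230] ⇒ [10, 17, 27, 89, 103, 129, 153, 161, 179, 201, 234]
  WciIV CTGGGATT/1: at [31, 44, 55, 63, 76, 115, 135, 166, 189, 207, 218, 240] ⇒ [32, 45, 56, 64, 77, 116, 136, 167, 190, 208, 219, 241]

All cut coordinates (distinct, sorted): [10, 17, 27, 32, 45, 56, 64, 77, 89, 103, 116, 129, 136, 153, 161, 167, 179, 190, 201, 208, 219, 234, 241]

Fragment lengths:
  [0,10): 10 bp
  [10,17): 7 bp
  [17,27): 10 bp
  [27,32): 5 bp
  [32,45): 13 bp
  [45,56): 11 bp
  [56,64): 8 bp
  [64,77): 13 bp
  [77,89): 12 bp
  [89,103): 14 bp
  [103,116): 13 bp
  [116,129): 13 bp
  [129,136): 7 bp
  [136,153): 17 bp
  [153,161): 8 bp
  [161,167): 6 bp
  [167,179): 12 bp
  [179,190): 11 bp
  [190,201): 11 bp
  [201,208): 7 bp
  [208,219): 11 bp
  [219,234): 15 bp
  [234,241): 7 bp
  [241,248): 7 bp

[5,6,7,7,7,7,7,8,8,10,10,11,11,11,11,12,12,13,13,13,13,14,15,17]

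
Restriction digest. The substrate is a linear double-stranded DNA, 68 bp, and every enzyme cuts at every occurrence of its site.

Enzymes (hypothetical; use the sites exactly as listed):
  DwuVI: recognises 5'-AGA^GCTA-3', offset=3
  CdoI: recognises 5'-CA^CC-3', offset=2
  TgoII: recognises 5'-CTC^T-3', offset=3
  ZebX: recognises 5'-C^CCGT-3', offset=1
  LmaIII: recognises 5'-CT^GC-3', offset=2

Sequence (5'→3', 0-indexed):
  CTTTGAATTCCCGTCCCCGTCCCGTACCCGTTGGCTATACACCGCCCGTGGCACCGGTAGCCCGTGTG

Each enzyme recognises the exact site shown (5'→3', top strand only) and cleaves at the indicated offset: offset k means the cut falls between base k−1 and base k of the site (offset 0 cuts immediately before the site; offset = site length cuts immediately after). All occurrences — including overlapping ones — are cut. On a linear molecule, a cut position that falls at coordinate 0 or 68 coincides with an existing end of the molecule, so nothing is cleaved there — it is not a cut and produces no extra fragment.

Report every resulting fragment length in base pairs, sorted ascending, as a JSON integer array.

[4,5,6,6,7,8,8,10,14]

Per-enzyme occurrences:
  DwuVI (AGAGCTA, off=3): no sites
  CdoI CACC/2: at [39, 51] ⇒ [41, 53]
  TgoII (CTCT, off=3): no sites
  ZebX CCCGT/1: at [9, 15, 20, 26, 44, 60] ⇒ [10, 16, 21, 27, 45, 61]
  LmaIII (CTGC, off=2): no sites

All cut coordinates (distinct, sorted): [10, 16, 21, 27, 41, 45, 53, 61]

Fragments:
  [0,10): 10 bp
  [10,16): 6 bp
  [16,21): 5 bp
  [21,27): 6 bp
  [27,41): 14 bp
  [41,45): 4 bp
  [45,53): 8 bp
  [53,61): 8 bp
  [61,68): 7 bp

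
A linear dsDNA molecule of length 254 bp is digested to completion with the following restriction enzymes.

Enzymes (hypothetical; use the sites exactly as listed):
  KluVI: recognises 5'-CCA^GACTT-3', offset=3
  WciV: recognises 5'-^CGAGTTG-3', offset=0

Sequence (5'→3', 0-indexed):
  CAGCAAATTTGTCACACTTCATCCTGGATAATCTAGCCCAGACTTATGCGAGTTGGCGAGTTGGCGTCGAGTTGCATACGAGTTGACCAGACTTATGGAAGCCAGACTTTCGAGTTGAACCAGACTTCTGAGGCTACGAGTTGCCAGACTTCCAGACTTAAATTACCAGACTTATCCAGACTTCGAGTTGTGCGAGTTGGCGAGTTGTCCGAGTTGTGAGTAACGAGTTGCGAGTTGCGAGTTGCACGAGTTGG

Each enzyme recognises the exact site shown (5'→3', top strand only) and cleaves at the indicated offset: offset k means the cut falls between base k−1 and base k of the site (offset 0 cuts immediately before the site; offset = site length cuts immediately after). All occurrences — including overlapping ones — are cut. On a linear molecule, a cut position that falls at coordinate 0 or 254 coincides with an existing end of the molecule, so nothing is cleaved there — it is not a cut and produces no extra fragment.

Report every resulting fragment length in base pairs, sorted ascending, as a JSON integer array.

Scan for sites:
  KluVI CCAGACTT/3: at [37, 86, 101, 119, 143, 151, 165, 175] ⇒ [40, 89, 104, 122, 146, 154, 168, 178]
  WciV CGAGTTG/0: at [48, 56, 67, 78, 110, 136, 183, 192, 200, 209, 223, 230, 237, 246] ⇒ [48, 56, 67, 78, 110, 136, 183, 192, 200, 209, 223, 230, 237, 246]

All cut coordinates (distinct, sorted): [40, 48, 56, 67, 78, 89, 104, 110, 122, 136, 146, 154, 168, 178, 183, 192, 200, 209, 223, 230, 237, 246]

Fragments:
  [0,40): 40 bp
  [40,48): 8 bp
  [48,56): 8 bp
  [56,67): 11 bp
  [67,78): 11 bp
  [78,89): 11 bp
  [89,104): 15 bp
  [104,110): 6 bp
  [110,122): 12 bp
  [122,136): 14 bp
  [136,146): 10 bp
  [146,154): 8 bp
  [154,168): 14 bp
  [168,178): 10 bp
  [178,183): 5 bp
  [183,192): 9 bp
  [192,200): 8 bp
  [200,209): 9 bp
  [209,223): 14 bp
  [223,230): 7 bp
  [230,237): 7 bp
  [237,246): 9 bp
  [246,254): 8 bp

[5,6,7,7,8,8,8,8,8,9,9,9,10,10,11,11,11,12,14,14,14,15,40]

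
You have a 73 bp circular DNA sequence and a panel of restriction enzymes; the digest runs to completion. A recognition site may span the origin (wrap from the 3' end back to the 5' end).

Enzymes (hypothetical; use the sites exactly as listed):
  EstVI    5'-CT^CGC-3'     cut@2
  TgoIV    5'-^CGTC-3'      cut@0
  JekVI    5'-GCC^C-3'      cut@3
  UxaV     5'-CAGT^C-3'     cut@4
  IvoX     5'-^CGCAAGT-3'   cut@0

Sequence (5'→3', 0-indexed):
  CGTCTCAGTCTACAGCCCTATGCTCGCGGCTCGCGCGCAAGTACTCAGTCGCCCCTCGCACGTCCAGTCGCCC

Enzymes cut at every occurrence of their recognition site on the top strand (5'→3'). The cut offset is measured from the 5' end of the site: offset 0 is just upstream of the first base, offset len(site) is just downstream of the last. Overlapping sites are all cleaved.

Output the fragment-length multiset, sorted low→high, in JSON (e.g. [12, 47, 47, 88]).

Per-enzyme occurrences:
  EstVI (CTCGC, off=2): starts [22, 29, 54] → cuts [24, 31, 56]
  TgoIV (CGTC, off=0): starts [0, 60] → cuts [0, 60]
  JekVI (GCCC, off=3): starts [14, 50, 69] → cuts [17, 53, 72]
  UxaV (CAGTC, off=4): starts [5, 45, 64] → cuts [9, 49, 68]
  IvoX (CGCAAGT, off=0): starts [35] → cuts [35]

All cut coordinates (distinct, sorted): [0, 9, 17, 24, 31, 35, 49, 53, 56, 60, 68, 72]

Fragments:
  0→9: 9 bp
  9→17: 8 bp
  17→24: 7 bp
  24→31: 7 bp
  31→35: 4 bp
  35→49: 14 bp
  49→53: 4 bp
  53→56: 3 bp
  56→60: 4 bp
  60→68: 8 bp
  68→72: 4 bp
  72→0 (wrap): 73-72+0 = 1 bp

[1,3,4,4,4,4,7,7,8,8,9,14]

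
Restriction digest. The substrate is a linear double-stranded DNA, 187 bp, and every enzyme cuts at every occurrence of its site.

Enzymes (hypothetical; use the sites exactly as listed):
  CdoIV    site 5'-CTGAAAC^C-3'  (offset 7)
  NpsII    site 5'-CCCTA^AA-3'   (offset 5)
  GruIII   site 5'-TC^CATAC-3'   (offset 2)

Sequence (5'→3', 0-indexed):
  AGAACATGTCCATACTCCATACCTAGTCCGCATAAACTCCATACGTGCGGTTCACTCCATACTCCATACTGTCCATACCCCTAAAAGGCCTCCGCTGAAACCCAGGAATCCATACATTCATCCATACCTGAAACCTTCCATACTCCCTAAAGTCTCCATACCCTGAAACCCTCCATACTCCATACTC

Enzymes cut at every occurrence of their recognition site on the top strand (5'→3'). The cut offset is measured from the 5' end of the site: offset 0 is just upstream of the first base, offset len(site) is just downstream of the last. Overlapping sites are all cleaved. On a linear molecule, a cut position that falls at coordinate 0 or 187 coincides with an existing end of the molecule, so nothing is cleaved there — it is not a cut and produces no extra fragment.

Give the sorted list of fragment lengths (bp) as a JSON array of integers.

Scan for sites:
  CdoIV (CTGAAACC, off=7): starts [94, 127, 162] → cuts [101, 134, 169]
  NpsII (CCCTAAA, off=5): starts [78, 144] → cuts [83, 149]
  GruIII (TCCATAC, off=2): starts [8, 15, 37, 55, 62, 71, 108, 120, 136, 154, 171, 178] → cuts [10, 17, 39, 57, 64, 73, 110, 122, 138, 156, 173, 180]

Pooled cuts: [10, 17, 39, 57, 64, 73, 83, 101, 110, 122, 134, 138, 149, 156, 169, 173, 180]

Fragments:
  [0,10): 10 bp
  [10,17): 7 bp
  [17,39): 22 bp
  [39,57): 18 bp
  [57,64): 7 bp
  [64,73): 9 bp
  [73,83): 10 bp
  [83,101): 18 bp
  [101,110): 9 bp
  [110,122): 12 bp
  [122,134): 12 bp
  [134,138): 4 bp
  [138,149): 11 bp
  [149,156): 7 bp
  [156,169): 13 bp
  [169,173): 4 bp
  [173,180): 7 bp
  [180,187): 7 bp

[4,4,7,7,7,7,7,9,9,10,10,11,12,12,13,18,18,22]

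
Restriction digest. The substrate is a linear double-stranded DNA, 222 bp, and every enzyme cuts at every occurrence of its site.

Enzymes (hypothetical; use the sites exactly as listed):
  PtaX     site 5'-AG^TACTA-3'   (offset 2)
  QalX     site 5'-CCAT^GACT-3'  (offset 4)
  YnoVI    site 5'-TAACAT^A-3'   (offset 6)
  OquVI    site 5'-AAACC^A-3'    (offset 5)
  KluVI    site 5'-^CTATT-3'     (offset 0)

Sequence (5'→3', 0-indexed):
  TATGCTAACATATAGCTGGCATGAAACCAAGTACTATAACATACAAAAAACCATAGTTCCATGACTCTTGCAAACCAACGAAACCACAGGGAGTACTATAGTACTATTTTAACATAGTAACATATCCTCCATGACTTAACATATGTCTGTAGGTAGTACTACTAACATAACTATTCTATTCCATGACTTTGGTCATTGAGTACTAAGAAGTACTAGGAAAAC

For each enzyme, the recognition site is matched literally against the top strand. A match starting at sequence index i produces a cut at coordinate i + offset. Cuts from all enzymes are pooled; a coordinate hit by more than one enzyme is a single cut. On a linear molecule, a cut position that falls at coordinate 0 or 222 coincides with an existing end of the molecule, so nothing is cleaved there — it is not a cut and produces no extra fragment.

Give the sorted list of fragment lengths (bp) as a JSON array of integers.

[2,2,3,5,8,8,8,9,9,9,10,10,10,10,11,11,12,12,12,14,14,16,17]

Per-enzyme occurrences:
  PtaX AGTACTA/2: at [29, 91, 99, 154, 198, 208] ⇒ [31, 93, 101, 156, 200, 210]
  QalX CCATGACT/4: at [58, 128, 180] ⇒ [62, 132, 184]
  YnoVI TAACATA/6: at [5, 36, 109, 117, 136, 162] ⇒ [11, 42, 115, 123, 142, 168]
  OquVI AAACCA/5: at [23, 47, 71, 80] ⇒ [28, 52, 76, 85]
  KluVI CTATT/0: at [103, 170, 175] ⇒ [103, 170, 175]

Pooled cuts: [11, 28, 31, 42, 52, 62, 76, 85, 93, 101, 103, 115, 123, 132, 142, 156, 168, 170, 175, 184, 200, 210]

Fragments:
  [0,11): 11 bp
  [11,28): 17 bp
  [28,31): 3 bp
  [31,42): 11 bp
  [42,52): 10 bp
  [52,62): 10 bp
  [62,76): 14 bp
  [76,85): 9 bp
  [85,93): 8 bp
  [93,101): 8 bp
  [101,103): 2 bp
  [103,115): 12 bp
  [115,123): 8 bp
  [123,132): 9 bp
  [132,142): 10 bp
  [142,156): 14 bp
  [156,168): 12 bp
  [168,170): 2 bp
  [170,175): 5 bp
  [175,184): 9 bp
  [184,200): 16 bp
  [200,210): 10 bp
  [210,222): 12 bp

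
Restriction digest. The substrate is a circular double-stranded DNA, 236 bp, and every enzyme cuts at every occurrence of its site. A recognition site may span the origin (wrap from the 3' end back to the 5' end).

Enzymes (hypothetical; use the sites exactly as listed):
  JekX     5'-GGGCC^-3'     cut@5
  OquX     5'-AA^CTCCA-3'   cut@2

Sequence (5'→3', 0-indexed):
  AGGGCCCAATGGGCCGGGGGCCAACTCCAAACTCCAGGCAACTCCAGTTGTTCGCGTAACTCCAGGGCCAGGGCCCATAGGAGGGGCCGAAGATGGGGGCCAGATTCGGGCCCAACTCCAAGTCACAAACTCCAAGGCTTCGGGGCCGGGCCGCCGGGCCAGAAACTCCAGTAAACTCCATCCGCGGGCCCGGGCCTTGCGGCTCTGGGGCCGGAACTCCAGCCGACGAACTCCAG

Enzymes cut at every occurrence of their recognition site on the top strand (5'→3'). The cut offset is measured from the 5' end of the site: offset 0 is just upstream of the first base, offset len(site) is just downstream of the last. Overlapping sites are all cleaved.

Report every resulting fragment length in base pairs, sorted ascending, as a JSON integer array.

Per-enzyme occurrences:
  JekX GGGCC/5: at [1, 10, 17, 64, 70, 83, 96, 107, 142, 147, 155, 185, 191, 207] ⇒ [6, 15, 22, 69, 75, 88, 101, 112, 147, 152, 160, 190, 196, 212]
  OquX AACTCCA/2: at [22, 29, 39, 57, 113, 127, 163, 173, 214, 228] ⇒ [24, 31, 41, 59, 115, 129, 165, 175, 216, 230]

All cut coordinates (distinct, sorted): [6, 15, 22, 24, 31, 41, 59, 69, 75, 88, 101, 112, 115, 129, 147, 152, 160, 165, 175, 190, 196, 212, 216, 230]

Fragment lengths:
  6→15: 9 bp
  15→22: 7 bp
  22→24: 2 bp
  24→31: 7 bp
  31→41: 10 bp
  41→59: 18 bp
  59→69: 10 bp
  69→75: 6 bp
  75→88: 13 bp
  88→101: 13 bp
  101→112: 11 bp
  112→115: 3 bp
  115→129: 14 bp
  129→147: 18 bp
  147→152: 5 bp
  152→160: 8 bp
  160→165: 5 bp
  165→175: 10 bp
  175→190: 15 bp
  190→196: 6 bp
  196→212: 16 bp
  212→216: 4 bp
  216→230: 14 bp
  230→6 (wrap): 236-230+6 = 12 bp

[2,3,4,5,5,6,6,7,7,8,9,10,10,10,11,12,13,13,14,14,15,16,18,18]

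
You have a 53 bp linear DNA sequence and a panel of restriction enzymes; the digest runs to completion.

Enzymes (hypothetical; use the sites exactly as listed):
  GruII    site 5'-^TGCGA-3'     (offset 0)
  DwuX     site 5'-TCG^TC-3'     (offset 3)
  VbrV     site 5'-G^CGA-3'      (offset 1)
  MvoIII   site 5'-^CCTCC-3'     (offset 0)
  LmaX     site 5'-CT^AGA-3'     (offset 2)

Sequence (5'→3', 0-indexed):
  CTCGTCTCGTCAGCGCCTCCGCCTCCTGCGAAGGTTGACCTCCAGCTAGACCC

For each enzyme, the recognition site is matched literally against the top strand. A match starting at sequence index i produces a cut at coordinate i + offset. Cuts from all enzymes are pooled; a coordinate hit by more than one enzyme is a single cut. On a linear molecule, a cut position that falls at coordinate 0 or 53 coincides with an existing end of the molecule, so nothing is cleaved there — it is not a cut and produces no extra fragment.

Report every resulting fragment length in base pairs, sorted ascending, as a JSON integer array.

Site scan:
  GruII (TGCGA, off=0): starts [26] → cuts [26]
  DwuX (TCGTC, off=3): starts [1, 6] → cuts [4, 9]
  VbrV (GCGA, off=1): starts [27] → cuts [28]
  MvoIII (CCTCC, off=0): starts [15, 21, 38] → cuts [15, 21, 38]
  LmaX (CTAGA, off=2): starts [45] → cuts [47]

All cut coordinates (distinct, sorted): [4, 9, 15, 21, 26, 28, 38, 47]

Fragments:
  [0,4): 4 bp
  [4,9): 5 bp
  [9,15): 6 bp
  [15,21): 6 bp
  [21,26): 5 bp
  [26,28): 2 bp
  [28,38): 10 bp
  [38,47): 9 bp
  [47,53): 6 bp

[2,4,5,5,6,6,6,9,10]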